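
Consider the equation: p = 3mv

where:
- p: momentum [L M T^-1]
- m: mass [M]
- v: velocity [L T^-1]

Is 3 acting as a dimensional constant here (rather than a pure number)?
No

p has dimensions [L M T^-1] and mv already has dimensions [L M T^-1], so the equation balances without 3 contributing any dimensions. 3 is a pure (dimensionless) number; changing or removing it would not affect dimensional consistency.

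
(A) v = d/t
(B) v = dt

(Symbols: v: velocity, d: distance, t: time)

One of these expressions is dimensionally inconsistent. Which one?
(B)

(A) v = d/t: LHS [L T^-1], RHS [L T^-1] ✓
(B) v = dt: LHS [L T^-1], RHS [L T] ✗

Expression (B) v = dt is dimensionally incorrect.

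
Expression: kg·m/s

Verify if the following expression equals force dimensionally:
No

The expression kg·m/s has dimensions [L M T^-1], but force has dimensions [L M T^-2].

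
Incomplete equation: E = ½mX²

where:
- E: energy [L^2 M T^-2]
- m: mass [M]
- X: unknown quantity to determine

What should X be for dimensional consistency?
X = v (velocity), dimensions [L T^-1]

E has dimensions [L^2 M T^-2]; the rest of the RHS (½m) has dimensions [M].
So X² must have dimensions [L^2 T^-2], i.e. X has dimensions [L T^-1] — X = v (velocity).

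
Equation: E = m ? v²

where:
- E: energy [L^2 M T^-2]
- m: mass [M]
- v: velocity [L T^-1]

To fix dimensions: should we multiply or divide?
multiplication (×): E = m × v²

E [L^2 M T^-2]; m [M]; v² [L^2 T^-2].
m × v² → [L^2 M T^-2] ✓
m ÷ v² → [L^-2 M T^2] ✗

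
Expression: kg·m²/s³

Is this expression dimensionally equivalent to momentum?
No

The expression kg·m²/s³ has dimensions [L^2 M T^-3], but momentum has dimensions [L M T^-1].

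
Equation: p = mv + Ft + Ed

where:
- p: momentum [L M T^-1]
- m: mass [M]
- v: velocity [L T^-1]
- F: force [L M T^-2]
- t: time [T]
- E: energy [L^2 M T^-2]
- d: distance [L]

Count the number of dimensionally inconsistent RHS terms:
1

LHS p: [L M T^-1]
- mv: [L M T^-1] ✓
- Ft: [L M T^-1] ✓
- Ed: [L^3 M T^-2] ✗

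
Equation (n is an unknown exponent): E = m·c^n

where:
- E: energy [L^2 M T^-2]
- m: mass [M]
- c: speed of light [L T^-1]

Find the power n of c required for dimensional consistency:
n = 2

E has dimensions [L^2 M T^-2]; c has dimensions [L T^-1].
The rest of the RHS has dimensions [M], so c^n must supply [L^2 T^-2].
With n = 2: m·c^2 has dimensions [L^2 M T^-2], matching the LHS ✓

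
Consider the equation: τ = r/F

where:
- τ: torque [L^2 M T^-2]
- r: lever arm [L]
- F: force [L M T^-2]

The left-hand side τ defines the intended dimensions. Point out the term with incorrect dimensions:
The right-hand side term r/F

τ has dimensions [L^2 M T^-2], but r/F has dimensions [M^-1 T^2], so the term r/F is dimensionally wrong for τ.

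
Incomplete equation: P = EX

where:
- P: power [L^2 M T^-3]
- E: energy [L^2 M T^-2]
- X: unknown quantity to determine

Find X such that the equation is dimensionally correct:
X = f (inverse time / frequency (1/t)), dimensions [T^-1]

P has dimensions [L^2 M T^-3]; the rest of the RHS (E) has dimensions [L^2 M T^-2].
So X must have dimensions [T^-1] — X = f (inverse time / frequency (1/t)).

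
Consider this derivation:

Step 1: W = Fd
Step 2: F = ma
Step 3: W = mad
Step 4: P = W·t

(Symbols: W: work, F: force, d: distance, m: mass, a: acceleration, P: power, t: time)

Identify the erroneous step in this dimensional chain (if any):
Step 4

Step 1: W = Fd → LHS [L^2 M T^-2], RHS [L^2 M T^-2] ✓
Step 2: F = ma → LHS [L M T^-2], RHS [L M T^-2] ✓
Step 3: W = mad → LHS [L^2 M T^-2], RHS [L^2 M T^-2] ✓
Step 4: P = W·t → LHS [L^2 M T^-3], RHS [L^2 M T^-1] ✗

The first dimensional inconsistency appears in step 4: P = W·t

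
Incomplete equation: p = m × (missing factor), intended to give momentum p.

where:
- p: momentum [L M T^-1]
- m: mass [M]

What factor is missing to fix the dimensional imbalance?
v (velocity), dimensions [L T^-1]

p has dimensions [L M T^-1] and m has dimensions [M].
The missing factor must have dimensions [L M T^-1] / [M] = [L T^-1], i.e. velocity (v).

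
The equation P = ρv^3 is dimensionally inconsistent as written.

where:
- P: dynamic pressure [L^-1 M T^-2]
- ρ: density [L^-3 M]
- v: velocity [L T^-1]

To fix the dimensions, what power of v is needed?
The exponent of v should be 2: P = ρv^2

The LHS P has dimensions [L^-1 M T^-2]; v has dimensions [L T^-1].
As written, the RHS ρv^3 (exponent 3 on v) has dimensions [M T^-3], which does not match.
With exponent 2, the RHS ρv^2 has dimensions [L^-1 M T^-2], matching the LHS.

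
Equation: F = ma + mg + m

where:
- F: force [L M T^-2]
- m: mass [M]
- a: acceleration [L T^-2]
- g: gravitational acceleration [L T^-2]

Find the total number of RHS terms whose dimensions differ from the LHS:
1

LHS F: [L M T^-2]
- ma: [L M T^-2] ✓
- mg: [L M T^-2] ✓
- m: [M] ✗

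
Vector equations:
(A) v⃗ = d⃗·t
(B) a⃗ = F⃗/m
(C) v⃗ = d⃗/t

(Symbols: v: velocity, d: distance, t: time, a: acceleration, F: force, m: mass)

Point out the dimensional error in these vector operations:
(A) v⃗ = d⃗·t

(A) v⃗ = d⃗·t: LHS [L T^-1], RHS [L T] ✗ — velocity is displacement per time; should be d⃗/t
(B) a⃗ = F⃗/m: LHS [L T^-2], RHS [L T^-2] ✓ — force (vector) divided by mass (scalar)
(C) v⃗ = d⃗/t: LHS [L T^-1], RHS [L T^-1] ✓ — displacement (vector) divided by time (scalar)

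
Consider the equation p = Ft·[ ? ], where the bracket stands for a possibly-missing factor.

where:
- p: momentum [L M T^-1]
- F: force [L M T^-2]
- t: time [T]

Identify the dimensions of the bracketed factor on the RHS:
Nothing is missing — the bracketed factor must be dimensionless.

p has dimensions [L M T^-1] and Ft already has dimensions [L M T^-1], so p = Ft is dimensionally complete.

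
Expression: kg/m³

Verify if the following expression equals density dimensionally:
Yes

The expression kg/m³ has dimensions [L^-3 M], which is exactly density [L^-3 M].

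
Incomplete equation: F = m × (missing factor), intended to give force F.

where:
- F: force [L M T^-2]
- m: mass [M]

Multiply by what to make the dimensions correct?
a (acceleration), dimensions [L T^-2]

F has dimensions [L M T^-2] and m has dimensions [M].
The missing factor must have dimensions [L M T^-2] / [M] = [L T^-2], i.e. acceleration (a).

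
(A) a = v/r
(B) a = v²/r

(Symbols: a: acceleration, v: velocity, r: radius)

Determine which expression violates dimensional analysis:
(A)

(A) a = v/r: LHS [L T^-2], RHS [T^-1] ✗
(B) a = v²/r: LHS [L T^-2], RHS [L T^-2] ✓

Expression (A) a = v/r is dimensionally incorrect.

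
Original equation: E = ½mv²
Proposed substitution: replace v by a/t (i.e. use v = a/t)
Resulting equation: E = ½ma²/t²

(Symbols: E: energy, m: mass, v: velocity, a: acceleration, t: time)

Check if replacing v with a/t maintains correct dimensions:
No

[v] = [L T^-1] and [a/t] = [L T^-3]. These differ, so the substitution replaces a quantity by one of different dimensions and the result E = ½ma²/t² has LHS [L^2 M T^-2] vs RHS [L^2 M T^-6] — inconsistent.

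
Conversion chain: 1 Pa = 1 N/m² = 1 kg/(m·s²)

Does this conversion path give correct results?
The chain is correct (no errors).

Correct: Pascal is Newton per square meter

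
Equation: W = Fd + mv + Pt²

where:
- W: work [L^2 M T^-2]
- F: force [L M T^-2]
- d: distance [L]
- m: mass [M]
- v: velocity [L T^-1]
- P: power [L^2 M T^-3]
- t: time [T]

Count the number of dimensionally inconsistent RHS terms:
2

LHS W: [L^2 M T^-2]
- Fd: [L^2 M T^-2] ✓
- mv: [L M T^-1] ✗
- Pt²: [L^2 M T^-1] ✗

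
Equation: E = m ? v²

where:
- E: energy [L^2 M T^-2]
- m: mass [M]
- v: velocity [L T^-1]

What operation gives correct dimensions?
multiplication (×): E = m × v²

E [L^2 M T^-2]; m [M]; v² [L^2 T^-2].
m × v² → [L^2 M T^-2] ✓
m ÷ v² → [L^-2 M T^2] ✗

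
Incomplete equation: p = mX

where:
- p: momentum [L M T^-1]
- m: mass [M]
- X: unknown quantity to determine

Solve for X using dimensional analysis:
X = v (velocity), dimensions [L T^-1]

p has dimensions [L M T^-1]; the rest of the RHS (m) has dimensions [M].
So X must have dimensions [L T^-1] — X = v (velocity).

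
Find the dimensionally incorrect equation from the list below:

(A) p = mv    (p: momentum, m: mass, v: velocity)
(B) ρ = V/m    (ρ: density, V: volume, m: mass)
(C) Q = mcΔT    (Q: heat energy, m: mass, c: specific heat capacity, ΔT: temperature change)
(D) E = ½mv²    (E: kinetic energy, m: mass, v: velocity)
(B) ρ = V/m

The equation (B) ρ = V/m is dimensionally incorrect.

LHS (ρ): [L^-3 M]
RHS (V/m): [L^3 M^-1] ✗

The dimensions do not match. The other three equations balance.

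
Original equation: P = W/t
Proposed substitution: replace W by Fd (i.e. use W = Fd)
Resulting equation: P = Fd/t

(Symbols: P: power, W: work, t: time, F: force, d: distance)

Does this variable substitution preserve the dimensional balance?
Yes

[W] = [L^2 M T^-2] and [Fd] = [L^2 M T^-2]. These match, so the substitution replaces a quantity by one of the same dimensions and the result P = Fd/t has LHS [L^2 M T^-3] vs RHS [L^2 M T^-3] — still consistent.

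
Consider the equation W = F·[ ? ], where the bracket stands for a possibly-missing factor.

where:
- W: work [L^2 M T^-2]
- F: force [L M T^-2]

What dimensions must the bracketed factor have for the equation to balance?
[L] — length (e.g. a distance d)

W has dimensions [L^2 M T^-2]; F has dimensions [L M T^-2].
The bracketed factor must supply [L^2 M T^-2] / [L M T^-2] = [L].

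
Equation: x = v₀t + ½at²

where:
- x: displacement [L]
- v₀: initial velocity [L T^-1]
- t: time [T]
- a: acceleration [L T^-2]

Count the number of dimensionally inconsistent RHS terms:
0

LHS x: [L]
- v₀t: [L] ✓
- ½at²: [L] ✓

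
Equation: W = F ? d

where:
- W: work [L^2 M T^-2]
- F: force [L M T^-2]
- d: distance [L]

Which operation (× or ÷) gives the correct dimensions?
multiplication (×): W = F × d

W [L^2 M T^-2]; F [L M T^-2]; d [L].
F × d → [L^2 M T^-2] ✓
F ÷ d → [M T^-2] ✗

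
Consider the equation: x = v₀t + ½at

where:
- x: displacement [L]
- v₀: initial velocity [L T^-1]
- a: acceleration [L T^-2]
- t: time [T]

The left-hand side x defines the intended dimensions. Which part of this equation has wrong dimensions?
The term ½at

Checking each RHS term against the LHS:
- v₀t: [L] — matches x [L] ✓
- ½at: [L T^-1] — does NOT match x [L] ✗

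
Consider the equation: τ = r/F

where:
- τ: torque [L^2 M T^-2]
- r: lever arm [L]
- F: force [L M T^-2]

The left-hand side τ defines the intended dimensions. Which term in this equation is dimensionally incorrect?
The right-hand side term r/F

τ has dimensions [L^2 M T^-2], but r/F has dimensions [M^-1 T^2], so the term r/F is dimensionally wrong for τ.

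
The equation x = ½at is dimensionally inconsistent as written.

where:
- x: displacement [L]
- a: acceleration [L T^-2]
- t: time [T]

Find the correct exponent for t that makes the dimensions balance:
The exponent of t should be 2: x = ½at^2

The LHS x has dimensions [L]; t has dimensions [T].
As written, the RHS ½at (exponent 1 on t) has dimensions [L T^-1], which does not match.
With exponent 2, the RHS ½at^2 has dimensions [L], matching the LHS.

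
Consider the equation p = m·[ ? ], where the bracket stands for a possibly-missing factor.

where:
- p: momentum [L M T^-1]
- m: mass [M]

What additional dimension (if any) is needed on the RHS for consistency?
[L T^-1] — velocity (e.g. v)

p has dimensions [L M T^-1]; m has dimensions [M].
The bracketed factor must supply [L M T^-1] / [M] = [L T^-1].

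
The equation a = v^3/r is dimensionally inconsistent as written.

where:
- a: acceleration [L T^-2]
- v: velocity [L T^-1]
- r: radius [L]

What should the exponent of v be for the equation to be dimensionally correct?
The exponent of v should be 2: a = v^2/r

The LHS a has dimensions [L T^-2]; v has dimensions [L T^-1].
As written, the RHS v^3/r (exponent 3 on v) has dimensions [L^2 T^-3], which does not match.
With exponent 2, the RHS v^2/r has dimensions [L T^-2], matching the LHS.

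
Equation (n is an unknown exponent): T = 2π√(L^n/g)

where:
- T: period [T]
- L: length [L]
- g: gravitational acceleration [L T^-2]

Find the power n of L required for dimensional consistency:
n = 1

T has dimensions [T]; L has dimensions [L].
With n = 1: 2π√(L^1/g) has dimensions [T], matching the LHS ✓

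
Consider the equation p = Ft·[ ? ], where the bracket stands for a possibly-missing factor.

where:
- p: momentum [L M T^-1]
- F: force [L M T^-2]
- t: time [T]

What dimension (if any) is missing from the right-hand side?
Nothing is missing — the bracketed factor must be dimensionless.

p has dimensions [L M T^-1] and Ft already has dimensions [L M T^-1], so p = Ft is dimensionally complete.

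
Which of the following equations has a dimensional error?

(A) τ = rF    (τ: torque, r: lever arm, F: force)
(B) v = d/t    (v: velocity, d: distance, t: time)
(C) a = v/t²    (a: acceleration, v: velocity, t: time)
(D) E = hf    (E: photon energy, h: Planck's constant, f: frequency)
(C) a = v/t²

The equation (C) a = v/t² is dimensionally incorrect.

LHS (a): [L T^-2]
RHS (v/t²): [L T^-3] ✗

The dimensions do not match. The other three equations balance.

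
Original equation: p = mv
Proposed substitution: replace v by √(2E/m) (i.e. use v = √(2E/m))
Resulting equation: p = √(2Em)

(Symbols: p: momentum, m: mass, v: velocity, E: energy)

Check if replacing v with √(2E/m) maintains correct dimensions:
Yes

[v] = [L T^-1] and [√(2E/m)] = [L T^-1]. These match, so the substitution replaces a quantity by one of the same dimensions and the result p = √(2Em) has LHS [L M T^-1] vs RHS [L M T^-1] — still consistent.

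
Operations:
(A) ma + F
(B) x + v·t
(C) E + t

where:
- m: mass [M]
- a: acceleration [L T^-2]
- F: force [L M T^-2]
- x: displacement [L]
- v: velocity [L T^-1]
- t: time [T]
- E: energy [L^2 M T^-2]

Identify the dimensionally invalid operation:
(C) E + t

(A) ma + F: ma [L M T^-2] and F [L M T^-2] — same dimensions ✓
(B) x + v·t: x [L] and v·t [L] — same dimensions ✓
(C) E + t: E [L^2 M T^-2] and t [T] — different dimensions cannot be added/subtracted ✗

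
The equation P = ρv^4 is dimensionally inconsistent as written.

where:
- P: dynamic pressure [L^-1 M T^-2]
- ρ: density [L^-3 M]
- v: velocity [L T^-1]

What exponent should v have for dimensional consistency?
The exponent of v should be 2: P = ρv^2

The LHS P has dimensions [L^-1 M T^-2]; v has dimensions [L T^-1].
As written, the RHS ρv^4 (exponent 4 on v) has dimensions [L M T^-4], which does not match.
With exponent 2, the RHS ρv^2 has dimensions [L^-1 M T^-2], matching the LHS.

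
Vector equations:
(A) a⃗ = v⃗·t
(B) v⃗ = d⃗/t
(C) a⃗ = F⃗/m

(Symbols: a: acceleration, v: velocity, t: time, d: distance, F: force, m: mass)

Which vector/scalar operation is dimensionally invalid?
(A) a⃗ = v⃗·t

(A) a⃗ = v⃗·t: LHS [L T^-2], RHS [L] ✗ — acceleration is velocity per time; should be v⃗/t
(B) v⃗ = d⃗/t: LHS [L T^-1], RHS [L T^-1] ✓ — displacement (vector) divided by time (scalar)
(C) a⃗ = F⃗/m: LHS [L T^-2], RHS [L T^-2] ✓ — force (vector) divided by mass (scalar)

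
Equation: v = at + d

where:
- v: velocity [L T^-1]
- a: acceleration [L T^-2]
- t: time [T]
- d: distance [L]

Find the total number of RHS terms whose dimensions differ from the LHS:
1

LHS v: [L T^-1]
- at: [L T^-1] ✓
- d: [L] ✗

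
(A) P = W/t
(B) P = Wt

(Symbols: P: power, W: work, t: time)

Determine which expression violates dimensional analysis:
(B)

(A) P = W/t: LHS [L^2 M T^-3], RHS [L^2 M T^-3] ✓
(B) P = Wt: LHS [L^2 M T^-3], RHS [L^2 M T^-1] ✗

Expression (B) P = Wt is dimensionally incorrect.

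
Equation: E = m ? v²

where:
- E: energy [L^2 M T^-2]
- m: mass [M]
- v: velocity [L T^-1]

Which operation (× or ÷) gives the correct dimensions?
multiplication (×): E = m × v²

E [L^2 M T^-2]; m [M]; v² [L^2 T^-2].
m × v² → [L^2 M T^-2] ✓
m ÷ v² → [L^-2 M T^2] ✗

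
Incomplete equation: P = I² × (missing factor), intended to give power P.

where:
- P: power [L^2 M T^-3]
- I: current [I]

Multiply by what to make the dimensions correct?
R (resistance), dimensions [I^-2 L^2 M T^-3]

P has dimensions [L^2 M T^-3] and I² has dimensions [I^2].
The missing factor must have dimensions [L^2 M T^-3] / [I^2] = [I^-2 L^2 M T^-3], i.e. resistance (R).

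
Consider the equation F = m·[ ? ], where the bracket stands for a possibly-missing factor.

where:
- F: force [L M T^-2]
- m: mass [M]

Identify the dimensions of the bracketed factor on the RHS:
[L T^-2] — acceleration (e.g. a)

F has dimensions [L M T^-2]; m has dimensions [M].
The bracketed factor must supply [L M T^-2] / [M] = [L T^-2].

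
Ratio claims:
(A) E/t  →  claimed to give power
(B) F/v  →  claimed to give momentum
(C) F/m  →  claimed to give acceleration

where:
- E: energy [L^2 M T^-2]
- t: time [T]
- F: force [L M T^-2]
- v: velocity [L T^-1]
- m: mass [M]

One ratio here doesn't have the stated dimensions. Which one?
(B) F/v does not give momentum

(A) E/t: [L^2 M T^-3] = power [L^2 M T^-3] ✓
(B) F/v: [M T^-1] ≠ momentum [L M T^-1] ✗
(C) F/m: [L T^-2] = acceleration [L T^-2] ✓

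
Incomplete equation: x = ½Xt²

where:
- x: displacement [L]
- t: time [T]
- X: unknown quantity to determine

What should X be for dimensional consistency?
X = a (acceleration), dimensions [L T^-2]

x has dimensions [L]; the rest of the RHS (½ t²) has dimensions [T^2].
So X must have dimensions [L T^-2] — X = a (acceleration).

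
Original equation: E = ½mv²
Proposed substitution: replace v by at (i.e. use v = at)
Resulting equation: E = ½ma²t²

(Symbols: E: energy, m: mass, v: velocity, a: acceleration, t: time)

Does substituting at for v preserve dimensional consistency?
Yes

[v] = [L T^-1] and [at] = [L T^-1]. These match, so the substitution replaces a quantity by one of the same dimensions and the result E = ½ma²t² has LHS [L^2 M T^-2] vs RHS [L^2 M T^-2] — still consistent.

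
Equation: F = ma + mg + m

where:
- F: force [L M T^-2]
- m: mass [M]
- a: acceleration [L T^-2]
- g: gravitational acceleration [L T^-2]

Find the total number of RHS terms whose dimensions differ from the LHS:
1

LHS F: [L M T^-2]
- ma: [L M T^-2] ✓
- mg: [L M T^-2] ✓
- m: [M] ✗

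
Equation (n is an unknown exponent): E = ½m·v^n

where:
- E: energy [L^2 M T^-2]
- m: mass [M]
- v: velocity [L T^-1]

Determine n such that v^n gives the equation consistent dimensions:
n = 2

E has dimensions [L^2 M T^-2]; v has dimensions [L T^-1].
The rest of the RHS has dimensions [M], so v^n must supply [L^2 T^-2].
With n = 2: ½m·v^2 has dimensions [L^2 M T^-2], matching the LHS ✓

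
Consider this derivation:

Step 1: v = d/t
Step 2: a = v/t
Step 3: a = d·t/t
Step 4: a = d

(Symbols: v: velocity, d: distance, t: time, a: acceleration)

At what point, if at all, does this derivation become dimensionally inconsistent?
Step 3

Step 1: v = d/t → LHS [L T^-1], RHS [L T^-1] ✓
Step 2: a = v/t → LHS [L T^-2], RHS [L T^-2] ✓
Step 3: a = d·t/t → LHS [L T^-2], RHS [L] ✗

The first dimensional inconsistency appears in step 3: a = d·t/t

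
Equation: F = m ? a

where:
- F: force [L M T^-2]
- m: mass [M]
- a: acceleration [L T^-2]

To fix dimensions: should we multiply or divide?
multiplication (×): F = m × a

F [L M T^-2]; m [M]; a [L T^-2].
m × a → [L M T^-2] ✓
m ÷ a → [L^-1 M T^2] ✗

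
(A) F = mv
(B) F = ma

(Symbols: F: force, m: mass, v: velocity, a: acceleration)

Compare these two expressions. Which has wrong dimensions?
(A)

(A) F = mv: LHS [L M T^-2], RHS [L M T^-1] ✗
(B) F = ma: LHS [L M T^-2], RHS [L M T^-2] ✓

Expression (A) F = mv is dimensionally incorrect.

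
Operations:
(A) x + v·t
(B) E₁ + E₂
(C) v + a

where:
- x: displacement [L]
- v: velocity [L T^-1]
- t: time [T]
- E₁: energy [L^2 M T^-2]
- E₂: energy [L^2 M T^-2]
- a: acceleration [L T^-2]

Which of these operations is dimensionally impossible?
(C) v + a

(A) x + v·t: x [L] and v·t [L] — same dimensions ✓
(B) E₁ + E₂: E₁ [L^2 M T^-2] and E₂ [L^2 M T^-2] — same dimensions ✓
(C) v + a: v [L T^-1] and a [L T^-2] — different dimensions cannot be added/subtracted ✗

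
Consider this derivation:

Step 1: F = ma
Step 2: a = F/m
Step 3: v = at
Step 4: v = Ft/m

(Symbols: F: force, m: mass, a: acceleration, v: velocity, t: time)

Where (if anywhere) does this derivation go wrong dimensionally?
No step introduces an error — all steps are dimensionally consistent.

Step 1: F = ma → LHS [L M T^-2], RHS [L M T^-2] ✓
Step 2: a = F/m → LHS [L T^-2], RHS [L T^-2] ✓
Step 3: v = at → LHS [L T^-1], RHS [L T^-1] ✓
Step 4: v = Ft/m → LHS [L T^-1], RHS [L T^-1] ✓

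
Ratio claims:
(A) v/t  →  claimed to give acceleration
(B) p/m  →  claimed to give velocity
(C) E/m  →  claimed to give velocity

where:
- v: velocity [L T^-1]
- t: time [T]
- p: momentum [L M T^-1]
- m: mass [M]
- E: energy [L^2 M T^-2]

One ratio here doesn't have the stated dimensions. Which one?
(C) E/m does not give velocity

(A) v/t: [L T^-2] = acceleration [L T^-2] ✓
(B) p/m: [L T^-1] = velocity [L T^-1] ✓
(C) E/m: [L^2 T^-2] ≠ velocity [L T^-1] ✗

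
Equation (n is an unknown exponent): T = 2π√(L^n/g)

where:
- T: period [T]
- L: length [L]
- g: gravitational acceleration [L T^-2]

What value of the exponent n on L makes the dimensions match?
n = 1

T has dimensions [T]; L has dimensions [L].
With n = 1: 2π√(L^1/g) has dimensions [T], matching the LHS ✓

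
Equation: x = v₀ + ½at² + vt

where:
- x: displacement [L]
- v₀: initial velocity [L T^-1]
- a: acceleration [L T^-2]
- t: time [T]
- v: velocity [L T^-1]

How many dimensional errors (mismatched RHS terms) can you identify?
1

LHS x: [L]
- v₀: [L T^-1] ✗
- ½at²: [L] ✓
- vt: [L] ✓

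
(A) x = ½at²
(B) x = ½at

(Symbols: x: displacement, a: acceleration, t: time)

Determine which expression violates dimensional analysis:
(B)

(A) x = ½at²: LHS [L], RHS [L] ✓
(B) x = ½at: LHS [L], RHS [L T^-1] ✗

Expression (B) x = ½at is dimensionally incorrect.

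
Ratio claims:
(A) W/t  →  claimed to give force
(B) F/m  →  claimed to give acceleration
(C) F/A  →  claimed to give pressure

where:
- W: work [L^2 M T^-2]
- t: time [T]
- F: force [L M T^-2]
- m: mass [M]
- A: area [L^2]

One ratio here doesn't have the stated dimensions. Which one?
(A) W/t does not give force

(A) W/t: [L^2 M T^-3] ≠ force [L M T^-2] ✗
(B) F/m: [L T^-2] = acceleration [L T^-2] ✓
(C) F/A: [L^-1 M T^-2] = pressure [L^-1 M T^-2] ✓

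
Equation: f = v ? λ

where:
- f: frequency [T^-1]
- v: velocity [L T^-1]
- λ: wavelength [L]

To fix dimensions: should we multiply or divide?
division (÷): f = v ÷ λ

f [T^-1]; v [L T^-1]; λ [L].
v × λ → [L^2 T^-1] ✗
v ÷ λ → [T^-1] ✓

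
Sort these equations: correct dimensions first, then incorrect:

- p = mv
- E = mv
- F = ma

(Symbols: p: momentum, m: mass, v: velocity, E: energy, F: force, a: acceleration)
Dimensionally correct: p = mv, F = ma
Dimensionally incorrect: E = mv
Ordered (correct first, then incorrect): p = mv, F = ma, E = mv

- p = mv: LHS [L M T^-1], RHS [L M T^-1] → correct ✓
- E = mv: LHS [L^2 M T^-2], RHS [L M T^-1] → incorrect ✗
- F = ma: LHS [L M T^-2], RHS [L M T^-2] → correct ✓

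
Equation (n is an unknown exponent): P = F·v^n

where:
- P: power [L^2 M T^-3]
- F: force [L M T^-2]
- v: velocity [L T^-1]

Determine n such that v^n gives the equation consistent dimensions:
n = 1

P has dimensions [L^2 M T^-3]; v has dimensions [L T^-1].
The rest of the RHS has dimensions [L M T^-2], so v^n must supply [L T^-1].
With n = 1: F·v^1 has dimensions [L^2 M T^-3], matching the LHS ✓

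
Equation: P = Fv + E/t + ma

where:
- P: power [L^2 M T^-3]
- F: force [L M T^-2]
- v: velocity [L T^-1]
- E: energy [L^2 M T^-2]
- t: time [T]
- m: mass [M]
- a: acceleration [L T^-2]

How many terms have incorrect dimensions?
1

LHS P: [L^2 M T^-3]
- Fv: [L^2 M T^-3] ✓
- E/t: [L^2 M T^-3] ✓
- ma: [L M T^-2] ✗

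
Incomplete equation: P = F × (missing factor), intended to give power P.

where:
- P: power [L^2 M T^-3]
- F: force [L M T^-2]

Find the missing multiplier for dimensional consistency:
v (velocity), dimensions [L T^-1]

P has dimensions [L^2 M T^-3] and F has dimensions [L M T^-2].
The missing factor must have dimensions [L^2 M T^-3] / [L M T^-2] = [L T^-1], i.e. velocity (v).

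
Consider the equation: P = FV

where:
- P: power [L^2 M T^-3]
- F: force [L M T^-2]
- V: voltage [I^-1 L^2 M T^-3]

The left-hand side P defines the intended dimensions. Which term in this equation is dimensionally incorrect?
The right-hand side term FV

P has dimensions [L^2 M T^-3], but FV has dimensions [I^-1 L^3 M^2 T^-5], so the term FV is dimensionally wrong for P.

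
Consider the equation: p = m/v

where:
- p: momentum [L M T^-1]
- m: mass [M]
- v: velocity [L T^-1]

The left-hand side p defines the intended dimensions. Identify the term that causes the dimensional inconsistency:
The right-hand side term m/v

p has dimensions [L M T^-1], but m/v has dimensions [L^-1 M T], so the term m/v is dimensionally wrong for p.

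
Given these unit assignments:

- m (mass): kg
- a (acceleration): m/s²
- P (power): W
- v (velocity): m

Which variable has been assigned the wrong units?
v

The variable v (velocity) should have units m/s, not m.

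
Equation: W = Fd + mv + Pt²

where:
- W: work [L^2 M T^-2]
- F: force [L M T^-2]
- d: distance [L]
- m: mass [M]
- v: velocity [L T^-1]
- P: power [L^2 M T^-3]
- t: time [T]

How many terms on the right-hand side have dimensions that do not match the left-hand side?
2

LHS W: [L^2 M T^-2]
- Fd: [L^2 M T^-2] ✓
- mv: [L M T^-1] ✗
- Pt²: [L^2 M T^-1] ✗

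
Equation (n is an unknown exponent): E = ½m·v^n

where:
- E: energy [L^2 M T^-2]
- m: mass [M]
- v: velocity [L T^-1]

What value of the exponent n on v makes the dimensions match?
n = 2

E has dimensions [L^2 M T^-2]; v has dimensions [L T^-1].
The rest of the RHS has dimensions [M], so v^n must supply [L^2 T^-2].
With n = 2: ½m·v^2 has dimensions [L^2 M T^-2], matching the LHS ✓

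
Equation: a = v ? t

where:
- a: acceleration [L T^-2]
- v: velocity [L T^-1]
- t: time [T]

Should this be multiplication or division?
division (÷): a = v ÷ t

a [L T^-2]; v [L T^-1]; t [T].
v × t → [L] ✗
v ÷ t → [L T^-2] ✓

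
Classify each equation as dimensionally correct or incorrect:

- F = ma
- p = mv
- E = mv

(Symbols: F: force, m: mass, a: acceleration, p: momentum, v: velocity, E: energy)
Dimensionally correct: F = ma, p = mv
Dimensionally incorrect: E = mv
Ordered (correct first, then incorrect): F = ma, p = mv, E = mv

- F = ma: LHS [L M T^-2], RHS [L M T^-2] → correct ✓
- p = mv: LHS [L M T^-1], RHS [L M T^-1] → correct ✓
- E = mv: LHS [L^2 M T^-2], RHS [L M T^-1] → incorrect ✗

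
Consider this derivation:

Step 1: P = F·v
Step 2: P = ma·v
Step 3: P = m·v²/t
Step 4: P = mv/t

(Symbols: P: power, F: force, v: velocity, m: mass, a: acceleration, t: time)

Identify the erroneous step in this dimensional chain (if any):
Step 4

Step 1: P = F·v → LHS [L^2 M T^-3], RHS [L^2 M T^-3] ✓
Step 2: P = ma·v → LHS [L^2 M T^-3], RHS [L^2 M T^-3] ✓
Step 3: P = m·v²/t → LHS [L^2 M T^-3], RHS [L^2 M T^-3] ✓
Step 4: P = mv/t → LHS [L^2 M T^-3], RHS [L M T^-2] ✗

The first dimensional inconsistency appears in step 4: P = mv/t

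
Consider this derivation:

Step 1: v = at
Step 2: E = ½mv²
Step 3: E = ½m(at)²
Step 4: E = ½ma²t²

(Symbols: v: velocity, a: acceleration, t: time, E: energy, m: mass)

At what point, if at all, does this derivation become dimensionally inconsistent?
No step introduces an error — all steps are dimensionally consistent.

Step 1: v = at → LHS [L T^-1], RHS [L T^-1] ✓
Step 2: E = ½mv² → LHS [L^2 M T^-2], RHS [L^2 M T^-2] ✓
Step 3: E = ½m(at)² → LHS [L^2 M T^-2], RHS [L^2 M T^-2] ✓
Step 4: E = ½ma²t² → LHS [L^2 M T^-2], RHS [L^2 M T^-2] ✓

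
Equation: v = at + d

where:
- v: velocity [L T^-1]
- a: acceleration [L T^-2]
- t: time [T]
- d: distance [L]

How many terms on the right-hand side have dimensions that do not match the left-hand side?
1

LHS v: [L T^-1]
- at: [L T^-1] ✓
- d: [L] ✗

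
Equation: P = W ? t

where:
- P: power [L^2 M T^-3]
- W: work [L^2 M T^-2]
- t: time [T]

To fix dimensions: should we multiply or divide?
division (÷): P = W ÷ t

P [L^2 M T^-3]; W [L^2 M T^-2]; t [T].
W × t → [L^2 M T^-1] ✗
W ÷ t → [L^2 M T^-3] ✓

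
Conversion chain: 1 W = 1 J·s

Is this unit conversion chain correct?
The chain is incorrect (it contains an error).

Incorrect: Watt is J/s, not J·s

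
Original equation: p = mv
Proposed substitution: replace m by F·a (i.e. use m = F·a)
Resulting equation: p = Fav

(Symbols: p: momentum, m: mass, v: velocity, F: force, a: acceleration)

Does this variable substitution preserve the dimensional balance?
No

[m] = [M] and [F·a] = [L^2 M T^-4]. These differ, so the substitution replaces a quantity by one of different dimensions and the result p = Fav has LHS [L M T^-1] vs RHS [L^3 M T^-5] — inconsistent.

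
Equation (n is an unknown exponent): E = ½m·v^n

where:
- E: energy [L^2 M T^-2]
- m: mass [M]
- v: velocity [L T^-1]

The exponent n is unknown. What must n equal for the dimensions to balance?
n = 2

E has dimensions [L^2 M T^-2]; v has dimensions [L T^-1].
The rest of the RHS has dimensions [M], so v^n must supply [L^2 T^-2].
With n = 2: ½m·v^2 has dimensions [L^2 M T^-2], matching the LHS ✓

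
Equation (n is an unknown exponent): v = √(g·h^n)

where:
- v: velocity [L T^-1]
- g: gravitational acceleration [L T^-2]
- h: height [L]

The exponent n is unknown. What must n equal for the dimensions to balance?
n = 1

v has dimensions [L T^-1]; h has dimensions [L].
With n = 1: √(g·h^1) has dimensions [L T^-1], matching the LHS ✓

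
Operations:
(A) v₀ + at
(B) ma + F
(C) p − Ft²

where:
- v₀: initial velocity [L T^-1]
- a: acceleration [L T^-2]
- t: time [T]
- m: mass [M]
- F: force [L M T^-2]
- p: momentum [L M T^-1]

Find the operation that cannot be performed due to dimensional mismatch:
(C) p − Ft²

(A) v₀ + at: v₀ [L T^-1] and at [L T^-1] — same dimensions ✓
(B) ma + F: ma [L M T^-2] and F [L M T^-2] — same dimensions ✓
(C) p − Ft²: p [L M T^-1] and Ft² [L M] — different dimensions cannot be added/subtracted ✗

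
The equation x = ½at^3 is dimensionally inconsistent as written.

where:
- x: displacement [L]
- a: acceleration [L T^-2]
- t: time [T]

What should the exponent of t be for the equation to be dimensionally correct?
The exponent of t should be 2: x = ½at^2

The LHS x has dimensions [L]; t has dimensions [T].
As written, the RHS ½at^3 (exponent 3 on t) has dimensions [L T], which does not match.
With exponent 2, the RHS ½at^2 has dimensions [L], matching the LHS.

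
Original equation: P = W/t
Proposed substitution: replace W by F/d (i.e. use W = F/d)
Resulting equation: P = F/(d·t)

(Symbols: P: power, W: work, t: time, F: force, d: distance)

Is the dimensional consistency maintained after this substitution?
No

[W] = [L^2 M T^-2] and [F/d] = [M T^-2]. These differ, so the substitution replaces a quantity by one of different dimensions and the result P = F/(d·t) has LHS [L^2 M T^-3] vs RHS [M T^-3] — inconsistent.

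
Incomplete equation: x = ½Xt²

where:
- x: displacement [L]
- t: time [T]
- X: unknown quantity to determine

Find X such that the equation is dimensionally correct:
X = a (acceleration), dimensions [L T^-2]

x has dimensions [L]; the rest of the RHS (½ t²) has dimensions [T^2].
So X must have dimensions [L T^-2] — X = a (acceleration).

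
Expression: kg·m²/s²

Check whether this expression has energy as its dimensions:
Yes

The expression kg·m²/s² has dimensions [L^2 M T^-2], which is exactly energy [L^2 M T^-2].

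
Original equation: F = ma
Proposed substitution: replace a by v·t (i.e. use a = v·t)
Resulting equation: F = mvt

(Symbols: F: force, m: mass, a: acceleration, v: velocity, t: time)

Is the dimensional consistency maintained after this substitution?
No

[a] = [L T^-2] and [v·t] = [L]. These differ, so the substitution replaces a quantity by one of different dimensions and the result F = mvt has LHS [L M T^-2] vs RHS [L M] — inconsistent.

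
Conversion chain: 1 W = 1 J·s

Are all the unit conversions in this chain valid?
The chain is incorrect (it contains an error).

Incorrect: Watt is J/s, not J·s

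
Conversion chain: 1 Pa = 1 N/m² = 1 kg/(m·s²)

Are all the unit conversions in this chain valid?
The chain is correct (no errors).

Correct: Pascal is Newton per square meter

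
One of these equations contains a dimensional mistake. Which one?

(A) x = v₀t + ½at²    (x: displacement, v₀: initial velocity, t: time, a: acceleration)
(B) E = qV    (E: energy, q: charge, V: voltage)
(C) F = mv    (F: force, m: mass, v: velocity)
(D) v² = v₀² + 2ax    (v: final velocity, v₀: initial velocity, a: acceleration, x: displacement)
(C) F = mv

The equation (C) F = mv is dimensionally incorrect.

LHS (F): [L M T^-2]
RHS (mv): [L M T^-1] ✗

The dimensions do not match. The other three equations balance.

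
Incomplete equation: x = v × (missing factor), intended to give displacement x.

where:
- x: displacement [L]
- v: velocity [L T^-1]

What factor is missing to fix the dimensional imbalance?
t (time), dimensions [T]

x has dimensions [L] and v has dimensions [L T^-1].
The missing factor must have dimensions [L] / [L T^-1] = [T], i.e. time (t).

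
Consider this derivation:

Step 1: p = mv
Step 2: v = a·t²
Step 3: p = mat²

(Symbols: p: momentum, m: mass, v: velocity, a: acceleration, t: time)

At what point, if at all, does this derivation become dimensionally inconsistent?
Step 2

Step 1: p = mv → LHS [L M T^-1], RHS [L M T^-1] ✓
Step 2: v = a·t² → LHS [L T^-1], RHS [L] ✗

The first dimensional inconsistency appears in step 2: v = a·t²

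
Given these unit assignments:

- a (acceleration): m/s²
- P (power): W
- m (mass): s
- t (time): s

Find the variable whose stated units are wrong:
m

The variable m (mass) should have units kg, not s.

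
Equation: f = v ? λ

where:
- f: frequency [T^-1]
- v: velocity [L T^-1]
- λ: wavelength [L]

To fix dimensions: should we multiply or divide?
division (÷): f = v ÷ λ

f [T^-1]; v [L T^-1]; λ [L].
v × λ → [L^2 T^-1] ✗
v ÷ λ → [T^-1] ✓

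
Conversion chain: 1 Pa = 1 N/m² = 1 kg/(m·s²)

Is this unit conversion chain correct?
The chain is correct (no errors).

Correct: Pascal is Newton per square meter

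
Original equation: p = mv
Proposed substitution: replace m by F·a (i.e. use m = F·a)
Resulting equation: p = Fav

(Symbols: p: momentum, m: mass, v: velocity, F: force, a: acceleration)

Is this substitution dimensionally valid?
No

[m] = [M] and [F·a] = [L^2 M T^-4]. These differ, so the substitution replaces a quantity by one of different dimensions and the result p = Fav has LHS [L M T^-1] vs RHS [L^3 M T^-5] — inconsistent.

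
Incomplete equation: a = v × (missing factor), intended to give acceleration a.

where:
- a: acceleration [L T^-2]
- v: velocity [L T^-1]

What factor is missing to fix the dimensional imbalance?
1/t (inverse time), dimensions [T^-1]

a has dimensions [L T^-2] and v has dimensions [L T^-1].
The missing factor must have dimensions [L T^-2] / [L T^-1] = [T^-1], i.e. inverse time (1/t).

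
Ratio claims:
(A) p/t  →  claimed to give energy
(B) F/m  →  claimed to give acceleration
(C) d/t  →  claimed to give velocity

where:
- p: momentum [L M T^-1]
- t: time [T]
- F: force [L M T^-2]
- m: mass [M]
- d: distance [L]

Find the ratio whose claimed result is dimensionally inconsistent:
(A) p/t does not give energy

(A) p/t: [L M T^-2] ≠ energy [L^2 M T^-2] ✗
(B) F/m: [L T^-2] = acceleration [L T^-2] ✓
(C) d/t: [L T^-1] = velocity [L T^-1] ✓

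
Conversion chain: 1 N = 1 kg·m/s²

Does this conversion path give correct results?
The chain is correct (no errors).

Correct: Newton is defined as kg·m/s²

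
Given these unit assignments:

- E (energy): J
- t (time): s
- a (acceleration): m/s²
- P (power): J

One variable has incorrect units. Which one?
P

The variable P (power) should have units W, not J.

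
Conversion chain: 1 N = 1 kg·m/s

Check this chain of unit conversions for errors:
The chain is incorrect (it contains an error).

Incorrect: Newton is kg·m/s², not kg·m/s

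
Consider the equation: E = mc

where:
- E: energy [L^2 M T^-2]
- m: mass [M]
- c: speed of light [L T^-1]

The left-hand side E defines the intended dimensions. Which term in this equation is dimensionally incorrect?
The right-hand side term mc

E has dimensions [L^2 M T^-2], but mc has dimensions [L M T^-1], so the term mc is dimensionally wrong for E.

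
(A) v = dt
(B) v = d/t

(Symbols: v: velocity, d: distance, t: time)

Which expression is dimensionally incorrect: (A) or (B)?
(A)

(A) v = dt: LHS [L T^-1], RHS [L T] ✗
(B) v = d/t: LHS [L T^-1], RHS [L T^-1] ✓

Expression (A) v = dt is dimensionally incorrect.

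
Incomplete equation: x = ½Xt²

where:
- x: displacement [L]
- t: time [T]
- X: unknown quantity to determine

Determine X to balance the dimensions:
X = a (acceleration), dimensions [L T^-2]

x has dimensions [L]; the rest of the RHS (½ t²) has dimensions [T^2].
So X must have dimensions [L T^-2] — X = a (acceleration).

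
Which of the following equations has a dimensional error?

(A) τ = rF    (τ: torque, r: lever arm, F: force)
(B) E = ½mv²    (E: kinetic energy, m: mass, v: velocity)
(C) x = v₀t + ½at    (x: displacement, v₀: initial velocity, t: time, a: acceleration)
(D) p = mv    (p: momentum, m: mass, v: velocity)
(C) x = v₀t + ½at

The equation (C) x = v₀t + ½at is dimensionally incorrect.

LHS (x): [L]
RHS terms:
  - v₀t: [L] ✓
  - ½at: [L T^-1] ✗ (does not match LHS)

The dimensions do not match. The other three equations balance.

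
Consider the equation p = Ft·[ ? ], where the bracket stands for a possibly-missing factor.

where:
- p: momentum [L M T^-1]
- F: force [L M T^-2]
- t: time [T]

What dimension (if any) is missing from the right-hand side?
Nothing is missing — the bracketed factor must be dimensionless.

p has dimensions [L M T^-1] and Ft already has dimensions [L M T^-1], so p = Ft is dimensionally complete.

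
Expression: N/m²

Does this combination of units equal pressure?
Yes

The expression N/m² has dimensions [L^-1 M T^-2], which is exactly pressure [L^-1 M T^-2].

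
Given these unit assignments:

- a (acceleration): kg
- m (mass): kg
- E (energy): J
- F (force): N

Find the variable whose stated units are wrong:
a

The variable a (acceleration) should have units m/s², not kg.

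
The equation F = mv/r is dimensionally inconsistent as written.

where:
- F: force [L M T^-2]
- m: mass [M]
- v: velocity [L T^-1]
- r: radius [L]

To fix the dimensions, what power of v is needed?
The exponent of v should be 2: F = mv^2/r

The LHS F has dimensions [L M T^-2]; v has dimensions [L T^-1].
As written, the RHS mv/r (exponent 1 on v) has dimensions [M T^-1], which does not match.
With exponent 2, the RHS mv^2/r has dimensions [L M T^-2], matching the LHS.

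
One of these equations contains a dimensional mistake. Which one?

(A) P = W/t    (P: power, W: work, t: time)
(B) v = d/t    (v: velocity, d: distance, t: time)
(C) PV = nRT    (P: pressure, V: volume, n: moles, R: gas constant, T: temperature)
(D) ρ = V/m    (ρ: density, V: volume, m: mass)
(D) ρ = V/m

The equation (D) ρ = V/m is dimensionally incorrect.

LHS (ρ): [L^-3 M]
RHS (V/m): [L^3 M^-1] ✗

The dimensions do not match. The other three equations balance.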